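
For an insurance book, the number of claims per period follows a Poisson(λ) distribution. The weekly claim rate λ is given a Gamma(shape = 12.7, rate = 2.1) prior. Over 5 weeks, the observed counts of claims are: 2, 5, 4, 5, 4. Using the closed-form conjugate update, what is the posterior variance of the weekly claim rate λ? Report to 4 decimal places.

0.6487

With a Gamma(shape α, rate β) prior, the Poisson likelihood is conjugate: the posterior is Gamma(α + ΣXᵢ, β + n).
Sum of counts S = 20 over n = 5 weeks.
Posterior: Gamma(α+S, β+n) = Gamma(12.7+20, 2.1+5) = Gamma(32.7, 7.1).
Var = α/β² = 32.7/7.1² = 0.6487.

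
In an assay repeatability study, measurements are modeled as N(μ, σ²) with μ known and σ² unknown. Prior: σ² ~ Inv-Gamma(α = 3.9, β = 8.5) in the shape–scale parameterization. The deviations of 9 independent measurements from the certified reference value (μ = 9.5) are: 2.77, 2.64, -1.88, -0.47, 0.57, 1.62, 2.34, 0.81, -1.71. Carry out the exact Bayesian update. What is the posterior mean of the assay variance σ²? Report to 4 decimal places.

With known mean μ and an Inverse-Gamma(α, β) prior on σ², the Normal likelihood is conjugate: posterior is Inv-Gamma(α + n/2, β + Σ(xᵢ−μ)²/2).
Σ(xᵢ−μ)² = (2.77)² + (2.64)² + (-1.88)² + (-0.47)² + (0.57)² + (1.62)² + (2.34)² + (0.81)² + (-1.71)² = 30.4029.
Posterior: Inv-Gamma(3.9 + 9/2, 8.5 + 30.4029/2) = Inv-Gamma(8.40, 23.70145).
E[σ²|data] = β/(α−1) = 23.70145/7.40 = 3.2029.

3.2029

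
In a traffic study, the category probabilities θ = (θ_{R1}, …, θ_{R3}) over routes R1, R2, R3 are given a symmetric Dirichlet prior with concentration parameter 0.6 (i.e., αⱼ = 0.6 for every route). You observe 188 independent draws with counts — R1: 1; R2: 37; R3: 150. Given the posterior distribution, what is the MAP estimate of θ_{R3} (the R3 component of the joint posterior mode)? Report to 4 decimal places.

The Dirichlet prior is conjugate to the Multinomial likelihood: each posterior αⱼ = prior αⱼ + observed count nⱼ.
Posterior concentration: (1.6, 37.6, 150.6), total = 189.8.
Joint mode component: (α_{R3}−1)/(Σα−K) = 149.6/186.8 = 0.8009.

0.8009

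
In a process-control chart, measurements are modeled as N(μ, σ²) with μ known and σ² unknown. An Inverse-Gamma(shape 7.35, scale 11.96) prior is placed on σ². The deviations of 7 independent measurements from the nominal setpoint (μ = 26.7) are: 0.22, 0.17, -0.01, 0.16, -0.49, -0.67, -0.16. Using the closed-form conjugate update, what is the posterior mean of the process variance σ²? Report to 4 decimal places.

With known mean μ and an Inverse-Gamma(α, β) prior on σ², the Normal likelihood is conjugate: posterior is Inv-Gamma(α + n/2, β + Σ(xᵢ−μ)²/2).
Σ(xᵢ−μ)² = (0.22)² + (0.17)² + (-0.01)² + (0.16)² + (-0.49)² + (-0.67)² + (-0.16)² = 0.8176.
Posterior: Inv-Gamma(7.35 + 7/2, 11.96 + 0.8176/2) = Inv-Gamma(10.85, 12.36880).
E[σ²|data] = β/(α−1) = 12.36880/9.85 = 1.2557.

1.2557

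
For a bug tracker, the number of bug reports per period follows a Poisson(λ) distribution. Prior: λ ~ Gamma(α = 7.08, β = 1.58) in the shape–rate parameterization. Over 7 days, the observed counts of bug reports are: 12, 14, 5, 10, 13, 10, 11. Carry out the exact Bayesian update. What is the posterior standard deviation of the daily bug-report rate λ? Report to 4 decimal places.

1.0559

With a Gamma(shape α, rate β) prior, the Poisson likelihood is conjugate: the posterior is Gamma(α + ΣXᵢ, β + n).
Sum of counts S = 75 over n = 7 days.
Posterior: Gamma(α+S, β+n) = Gamma(7.08+75, 1.58+7) = Gamma(82.08, 8.58).
SD = √α/β = √82.08/8.58 = 1.0559.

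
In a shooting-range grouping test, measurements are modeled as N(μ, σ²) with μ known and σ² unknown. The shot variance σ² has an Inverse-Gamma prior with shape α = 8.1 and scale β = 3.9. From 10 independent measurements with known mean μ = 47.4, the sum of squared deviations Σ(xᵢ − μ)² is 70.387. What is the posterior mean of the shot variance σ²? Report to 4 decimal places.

With known mean μ and an Inverse-Gamma(α, β) prior on σ², the Normal likelihood is conjugate: posterior is Inv-Gamma(α + n/2, β + Σ(xᵢ−μ)²/2).
Posterior: Inv-Gamma(8.1 + 10/2, 3.9 + 70.387/2) = Inv-Gamma(13.10, 39.0935).
E[σ²|data] = β/(α−1) = 39.0935/12.10 = 3.2309.

3.2309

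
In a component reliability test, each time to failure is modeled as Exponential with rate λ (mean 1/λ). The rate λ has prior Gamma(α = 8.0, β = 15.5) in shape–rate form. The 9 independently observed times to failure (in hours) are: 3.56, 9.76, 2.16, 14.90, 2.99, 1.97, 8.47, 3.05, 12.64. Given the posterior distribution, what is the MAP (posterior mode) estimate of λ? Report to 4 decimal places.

0.2133

With a Gamma(shape α, rate β) prior on the exponential rate λ, the posterior after n observations with total T = Σxᵢ is Gamma(α+n, β+T).
Sum of observations T = 59.50 hours; n = 9.
Posterior: Gamma(8.0+9, 15.5+59.50) = Gamma(17.0, 75.00).
Mode = (α−1)/β = 0.2133.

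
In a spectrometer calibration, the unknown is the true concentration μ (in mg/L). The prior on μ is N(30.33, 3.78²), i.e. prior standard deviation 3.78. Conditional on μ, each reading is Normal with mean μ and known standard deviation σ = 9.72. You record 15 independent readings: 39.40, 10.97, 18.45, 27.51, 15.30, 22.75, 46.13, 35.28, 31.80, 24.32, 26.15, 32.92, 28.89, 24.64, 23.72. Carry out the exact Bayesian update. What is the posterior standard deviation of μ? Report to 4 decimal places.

For Normal data with known variance σ², a Normal(μ₀, σ₀²) prior on μ is conjugate. Posterior precision = 1/σ₀² + n/σ²; posterior mean is the precision-weighted average of μ₀ and x̄.
σ₀² = 3.78² = 14.2884, σ² = 9.72² = 94.4784; σ² + n·σ₀² = 94.4784 + 15·14.2884 = 308.8044.
Posterior precision = 1/σ₀² + n/σ² = 1/14.2884 + 15/94.4784 = (σ² + n·σ₀²)/(σ₀²σ²) = 308.8044/(14.2884·94.4784); posterior variance σₙ² = σ₀²σ²/(σ² + n·σ₀²) = 14.2884·94.4784/308.8044 = 4.371522.
Posterior SD = √σₙ² = √(14.2884·94.4784/308.8044) = 2.0908.

2.0908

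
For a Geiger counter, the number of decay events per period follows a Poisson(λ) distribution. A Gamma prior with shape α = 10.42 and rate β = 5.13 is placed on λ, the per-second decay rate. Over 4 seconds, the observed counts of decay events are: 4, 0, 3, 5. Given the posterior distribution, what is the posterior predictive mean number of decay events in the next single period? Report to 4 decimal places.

With a Gamma(shape α, rate β) prior, the Poisson likelihood is conjugate: the posterior is Gamma(α + ΣXᵢ, β + n).
Sum of counts S = 12 over n = 4 seconds.
Posterior: Gamma(α+S, β+n) = Gamma(10.42+12, 5.13+4) = Gamma(22.42, 9.13).
The predictive distribution for one future period is NegBinom with mean α/β = 2.4556.

2.4556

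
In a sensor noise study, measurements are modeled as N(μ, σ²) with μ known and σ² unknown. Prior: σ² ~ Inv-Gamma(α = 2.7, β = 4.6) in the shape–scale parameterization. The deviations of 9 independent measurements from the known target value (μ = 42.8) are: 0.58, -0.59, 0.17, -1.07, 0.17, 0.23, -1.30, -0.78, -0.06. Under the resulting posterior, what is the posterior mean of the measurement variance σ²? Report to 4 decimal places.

1.0840

With known mean μ and an Inverse-Gamma(α, β) prior on σ², the Normal likelihood is conjugate: posterior is Inv-Gamma(α + n/2, β + Σ(xᵢ−μ)²/2).
Σ(xᵢ−μ)² = (0.58)² + (-0.59)² + (0.17)² + (-1.07)² + (0.17)² + (0.23)² + (-1.30)² + (-0.78)² + (-0.06)² = 4.2421.
Posterior: Inv-Gamma(2.7 + 9/2, 4.6 + 4.2421/2) = Inv-Gamma(7.20, 6.72105).
E[σ²|data] = β/(α−1) = 6.72105/6.20 = 1.0840.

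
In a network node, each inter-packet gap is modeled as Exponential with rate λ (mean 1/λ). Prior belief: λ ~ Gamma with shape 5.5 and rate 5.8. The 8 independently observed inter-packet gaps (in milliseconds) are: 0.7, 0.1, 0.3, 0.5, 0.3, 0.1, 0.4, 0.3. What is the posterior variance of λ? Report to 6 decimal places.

0.186851

With a Gamma(shape α, rate β) prior on the exponential rate λ, the posterior after n observations with total T = Σxᵢ is Gamma(α+n, β+T).
Sum of observations T = 2.7 milliseconds; n = 8.
Posterior: Gamma(5.5+8, 5.8+2.7) = Gamma(13.5, 8.5).
Var = α/β² = 0.186851.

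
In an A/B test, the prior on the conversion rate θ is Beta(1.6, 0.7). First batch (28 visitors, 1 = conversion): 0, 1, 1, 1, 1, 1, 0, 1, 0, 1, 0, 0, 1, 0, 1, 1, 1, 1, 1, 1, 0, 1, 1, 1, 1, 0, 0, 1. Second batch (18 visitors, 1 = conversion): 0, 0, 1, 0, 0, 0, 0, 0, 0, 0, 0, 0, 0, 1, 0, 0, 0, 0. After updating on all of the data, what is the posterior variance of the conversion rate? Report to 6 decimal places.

The Beta prior is conjugate to a Binomial/Bernoulli likelihood; the update adds successes to α and failures to β.
After batch 1: Beta(1.6+19, 0.7+9) = Beta(20.6, 9.7).
After batch 2: Beta(20.6+2, 9.7+16) = Beta(22.6, 25.7).
Var = αβ/((α+β)²(α+β+1)) = 22.6·25.7/(48.3²·49.3) = 0.005050.

0.005050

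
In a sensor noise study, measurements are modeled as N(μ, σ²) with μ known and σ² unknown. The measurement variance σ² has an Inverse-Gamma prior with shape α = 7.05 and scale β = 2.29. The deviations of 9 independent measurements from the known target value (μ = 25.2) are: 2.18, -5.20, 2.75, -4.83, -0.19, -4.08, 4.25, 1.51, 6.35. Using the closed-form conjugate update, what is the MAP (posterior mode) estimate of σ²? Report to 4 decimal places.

With known mean μ and an Inverse-Gamma(α, β) prior on σ², the Normal likelihood is conjugate: posterior is Inv-Gamma(α + n/2, β + Σ(xᵢ−μ)²/2).
Σ(xᵢ−μ)² = (2.18)² + (-5.20)² + (2.75)² + (-4.83)² + (-0.19)² + (-4.08)² + (4.25)² + (1.51)² + (6.35)² = 140.0314.
Posterior: Inv-Gamma(7.05 + 9/2, 2.29 + 140.0314/2) = Inv-Gamma(11.55, 72.30570).
Mode = β/(α+1) = 72.30570/12.55 = 5.7614.

5.7614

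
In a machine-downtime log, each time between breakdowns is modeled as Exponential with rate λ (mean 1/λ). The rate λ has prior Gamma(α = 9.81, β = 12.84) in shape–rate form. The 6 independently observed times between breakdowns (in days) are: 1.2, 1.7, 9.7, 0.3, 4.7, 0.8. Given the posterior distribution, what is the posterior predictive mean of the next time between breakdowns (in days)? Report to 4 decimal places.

With a Gamma(shape α, rate β) prior on the exponential rate λ, the posterior after n observations with total T = Σxᵢ is Gamma(α+n, β+T).
Sum of observations T = 18.4 days; n = 6.
Posterior: Gamma(9.81+6, 12.84+18.4) = Gamma(15.81, 31.24).
The predictive distribution for the next observation is Lomax; its mean is β/(α−1) = 31.24/14.81 = 2.1094.

2.1094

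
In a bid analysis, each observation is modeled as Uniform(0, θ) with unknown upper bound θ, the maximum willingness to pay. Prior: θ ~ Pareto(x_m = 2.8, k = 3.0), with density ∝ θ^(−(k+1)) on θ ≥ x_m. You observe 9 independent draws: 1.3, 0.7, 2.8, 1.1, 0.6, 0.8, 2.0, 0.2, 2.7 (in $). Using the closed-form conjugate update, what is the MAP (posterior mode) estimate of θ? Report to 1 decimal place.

2.8

A Pareto(scale x_m, shape k) prior on the upper bound θ of Uniform(0, θ) is conjugate: posterior is Pareto(max(x_m, max xᵢ), k + n).
Sample maximum = 2.8; prior scale x_m = 2.8 → posterior scale = max = 2.8.
Posterior shape = 3.0 + 9 = 12.0.
The Pareto density is decreasing on [x_m, ∞), so the mode is x_m = 2.8.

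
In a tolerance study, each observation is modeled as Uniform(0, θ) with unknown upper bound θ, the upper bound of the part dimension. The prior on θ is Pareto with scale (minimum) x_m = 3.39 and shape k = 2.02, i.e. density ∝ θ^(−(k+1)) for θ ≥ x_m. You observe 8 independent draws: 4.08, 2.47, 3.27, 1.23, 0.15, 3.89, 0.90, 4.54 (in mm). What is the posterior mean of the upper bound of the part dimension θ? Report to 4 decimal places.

5.0433

A Pareto(scale x_m, shape k) prior on the upper bound θ of Uniform(0, θ) is conjugate: posterior is Pareto(max(x_m, max xᵢ), k + n).
Sample maximum = 4.54; prior scale x_m = 3.39 → posterior scale = max = 4.54.
Posterior shape = 2.02 + 8 = 10.02.
E[θ|data] = k·x_m/(k−1) = 10.02·4.54/9.02 = 5.0433.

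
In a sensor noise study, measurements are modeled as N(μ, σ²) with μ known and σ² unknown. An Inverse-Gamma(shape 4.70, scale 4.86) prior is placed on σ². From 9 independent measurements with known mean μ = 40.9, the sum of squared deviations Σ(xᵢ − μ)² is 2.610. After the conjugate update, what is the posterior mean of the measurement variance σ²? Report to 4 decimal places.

With known mean μ and an Inverse-Gamma(α, β) prior on σ², the Normal likelihood is conjugate: posterior is Inv-Gamma(α + n/2, β + Σ(xᵢ−μ)²/2).
Posterior: Inv-Gamma(4.70 + 9/2, 4.86 + 2.610/2) = Inv-Gamma(9.20, 6.1650).
E[σ²|data] = β/(α−1) = 6.1650/8.20 = 0.7518.

0.7518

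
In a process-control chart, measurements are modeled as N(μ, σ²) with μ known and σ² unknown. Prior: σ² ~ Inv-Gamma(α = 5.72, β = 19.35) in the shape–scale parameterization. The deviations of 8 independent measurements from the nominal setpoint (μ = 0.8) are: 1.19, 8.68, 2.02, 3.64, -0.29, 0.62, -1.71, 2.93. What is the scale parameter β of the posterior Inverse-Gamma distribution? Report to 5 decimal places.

With known mean μ and an Inverse-Gamma(α, β) prior on σ², the Normal likelihood is conjugate: posterior is Inv-Gamma(α + n/2, β + Σ(xᵢ−μ)²/2).
Σ(xᵢ−μ)² = (1.19)² + (8.68)² + (2.02)² + (3.64)² + (-0.29)² + (0.62)² + (-1.71)² + (2.93)² = 106.0660.
Posterior: Inv-Gamma(5.72 + 8/2, 19.35 + 106.0660/2) = Inv-Gamma(9.72, 72.38300).
Posterior β = 72.38300.

72.38300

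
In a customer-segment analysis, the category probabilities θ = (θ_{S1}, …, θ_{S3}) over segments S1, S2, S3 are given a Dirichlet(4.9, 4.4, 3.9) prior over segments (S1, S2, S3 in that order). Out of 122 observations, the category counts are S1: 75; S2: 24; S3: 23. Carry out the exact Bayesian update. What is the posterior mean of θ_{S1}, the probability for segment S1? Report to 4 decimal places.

The Dirichlet prior is conjugate to the Multinomial likelihood: each posterior αⱼ = prior αⱼ + observed count nⱼ.
Posterior concentration: (79.9, 28.4, 26.9), total = 135.2.
E[θ_{S1}|data] = α_{S1}/Σα = 79.9/135.2 = 0.5910.

0.5910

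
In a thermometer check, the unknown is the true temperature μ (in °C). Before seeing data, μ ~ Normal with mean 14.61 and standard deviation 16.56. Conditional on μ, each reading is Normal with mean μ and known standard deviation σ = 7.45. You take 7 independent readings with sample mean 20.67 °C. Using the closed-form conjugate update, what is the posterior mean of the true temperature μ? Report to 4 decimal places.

20.4997

For Normal data with known variance σ², a Normal(μ₀, σ₀²) prior on μ is conjugate. Posterior precision = 1/σ₀² + n/σ²; posterior mean is the precision-weighted average of μ₀ and x̄.
n·x̄ = 7·20.67 = 144.69.
σ₀² = 16.56² = 274.2336, σ² = 7.45² = 55.5025; σ² + n·σ₀² = 55.5025 + 7·274.2336 = 1975.1377.
Posterior mean = (μ₀/σ₀² + n·x̄/σ²)/(1/σ₀² + n/σ²) = (σ²·μ₀ + σ₀²·n·x̄)/(σ² + n·σ₀²) = (55.5025·14.61 + 274.2336·144.69)/1975.1377 = 40489.751109/1975.1377 = 20.4997.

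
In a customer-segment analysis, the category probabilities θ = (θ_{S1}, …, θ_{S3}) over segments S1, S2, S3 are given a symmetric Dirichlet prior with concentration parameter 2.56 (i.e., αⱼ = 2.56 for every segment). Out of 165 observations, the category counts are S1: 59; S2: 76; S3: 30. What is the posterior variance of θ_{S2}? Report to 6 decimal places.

The Dirichlet prior is conjugate to the Multinomial likelihood: each posterior αⱼ = prior αⱼ + observed count nⱼ.
Posterior concentration: (61.56, 78.56, 32.56), total = 172.68.
Var[θ_j] = α_j(Σα−α_j)/((Σα)²(Σα+1)) = 78.56·94.12/(172.68²·173.68) = 0.001428.

0.001428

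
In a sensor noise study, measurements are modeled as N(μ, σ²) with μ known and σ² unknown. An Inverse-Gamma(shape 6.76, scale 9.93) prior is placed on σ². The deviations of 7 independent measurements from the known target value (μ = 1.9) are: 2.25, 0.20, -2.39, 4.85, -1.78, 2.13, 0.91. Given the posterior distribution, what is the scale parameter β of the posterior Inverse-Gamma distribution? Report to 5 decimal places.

31.36525

With known mean μ and an Inverse-Gamma(α, β) prior on σ², the Normal likelihood is conjugate: posterior is Inv-Gamma(α + n/2, β + Σ(xᵢ−μ)²/2).
Σ(xᵢ−μ)² = (2.25)² + (0.20)² + (-2.39)² + (4.85)² + (-1.78)² + (2.13)² + (0.91)² = 42.8705.
Posterior: Inv-Gamma(6.76 + 7/2, 9.93 + 42.8705/2) = Inv-Gamma(10.26, 31.36525).
Posterior β = 31.36525.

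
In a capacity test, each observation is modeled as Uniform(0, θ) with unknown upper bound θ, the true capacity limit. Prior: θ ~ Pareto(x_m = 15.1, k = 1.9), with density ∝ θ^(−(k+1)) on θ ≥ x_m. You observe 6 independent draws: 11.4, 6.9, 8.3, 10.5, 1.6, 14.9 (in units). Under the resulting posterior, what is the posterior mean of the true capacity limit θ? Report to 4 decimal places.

A Pareto(scale x_m, shape k) prior on the upper bound θ of Uniform(0, θ) is conjugate: posterior is Pareto(max(x_m, max xᵢ), k + n).
Sample maximum = 14.9; prior scale x_m = 15.1 → posterior scale = max = 15.1.
Posterior shape = 1.9 + 6 = 7.9.
E[θ|data] = k·x_m/(k−1) = 7.9·15.1/6.9 = 17.2884.

17.2884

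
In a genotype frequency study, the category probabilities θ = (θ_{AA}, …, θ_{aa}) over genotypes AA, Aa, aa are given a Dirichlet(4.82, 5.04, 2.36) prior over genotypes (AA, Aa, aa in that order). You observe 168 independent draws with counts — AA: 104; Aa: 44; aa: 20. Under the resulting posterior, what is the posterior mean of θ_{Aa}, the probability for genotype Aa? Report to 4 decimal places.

0.2721

The Dirichlet prior is conjugate to the Multinomial likelihood: each posterior αⱼ = prior αⱼ + observed count nⱼ.
Posterior concentration: (108.82, 49.04, 22.36), total = 180.22.
E[θ_{Aa}|data] = α_{Aa}/Σα = 49.04/180.22 = 0.2721.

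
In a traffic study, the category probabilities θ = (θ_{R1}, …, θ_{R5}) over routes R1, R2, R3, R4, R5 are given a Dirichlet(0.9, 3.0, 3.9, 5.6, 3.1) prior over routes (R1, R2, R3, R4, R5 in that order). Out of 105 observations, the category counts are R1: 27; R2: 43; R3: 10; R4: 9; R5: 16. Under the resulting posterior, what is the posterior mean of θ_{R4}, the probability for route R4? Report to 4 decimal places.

0.1202

The Dirichlet prior is conjugate to the Multinomial likelihood: each posterior αⱼ = prior αⱼ + observed count nⱼ.
Posterior concentration: (27.9, 46.0, 13.9, 14.6, 19.1), total = 121.5.
E[θ_{R4}|data] = α_{R4}/Σα = 14.6/121.5 = 0.1202.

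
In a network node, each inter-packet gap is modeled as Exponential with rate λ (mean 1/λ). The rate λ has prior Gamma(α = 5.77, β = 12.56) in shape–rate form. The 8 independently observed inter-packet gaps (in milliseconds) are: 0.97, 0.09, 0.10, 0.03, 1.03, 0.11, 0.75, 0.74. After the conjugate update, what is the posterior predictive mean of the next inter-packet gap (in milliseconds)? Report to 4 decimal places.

1.2827

With a Gamma(shape α, rate β) prior on the exponential rate λ, the posterior after n observations with total T = Σxᵢ is Gamma(α+n, β+T).
Sum of observations T = 3.82 milliseconds; n = 8.
Posterior: Gamma(5.77+8, 12.56+3.82) = Gamma(13.77, 16.38).
The predictive distribution for the next observation is Lomax; its mean is β/(α−1) = 16.38/12.77 = 1.2827.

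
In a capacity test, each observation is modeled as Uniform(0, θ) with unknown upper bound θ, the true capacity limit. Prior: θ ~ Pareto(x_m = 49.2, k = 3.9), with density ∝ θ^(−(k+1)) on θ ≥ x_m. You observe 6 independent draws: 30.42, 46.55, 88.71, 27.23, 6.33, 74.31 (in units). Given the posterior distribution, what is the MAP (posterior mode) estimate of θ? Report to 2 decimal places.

A Pareto(scale x_m, shape k) prior on the upper bound θ of Uniform(0, θ) is conjugate: posterior is Pareto(max(x_m, max xᵢ), k + n).
Sample maximum = 88.71; prior scale x_m = 49.2 → posterior scale = max = 88.71.
Posterior shape = 3.9 + 6 = 9.9.
The Pareto density is decreasing on [x_m, ∞), so the mode is x_m = 88.71.

88.71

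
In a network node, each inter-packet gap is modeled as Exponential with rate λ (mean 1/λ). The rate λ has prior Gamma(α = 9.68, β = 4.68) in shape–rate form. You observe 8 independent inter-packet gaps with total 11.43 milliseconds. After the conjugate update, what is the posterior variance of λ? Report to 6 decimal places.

With a Gamma(shape α, rate β) prior on the exponential rate λ, the posterior after n observations with total T = Σxᵢ is Gamma(α+n, β+T).
Posterior: Gamma(9.68+8, 4.68+11.43) = Gamma(17.68, 16.11).
Var = α/β² = 0.068123.

0.068123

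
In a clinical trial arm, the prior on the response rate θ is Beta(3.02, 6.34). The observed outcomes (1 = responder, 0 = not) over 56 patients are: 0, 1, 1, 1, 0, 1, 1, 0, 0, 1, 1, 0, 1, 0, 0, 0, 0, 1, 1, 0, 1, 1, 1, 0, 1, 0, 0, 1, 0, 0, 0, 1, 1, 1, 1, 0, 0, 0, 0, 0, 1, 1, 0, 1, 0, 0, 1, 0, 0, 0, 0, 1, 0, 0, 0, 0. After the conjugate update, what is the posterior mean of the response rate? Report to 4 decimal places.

The Beta prior is conjugate to a Binomial/Bernoulli likelihood; the update adds successes to α and failures to β.
Posterior: Beta(α+k, β+n−k) = Beta(3.02+24, 6.34+32) = Beta(27.02, 38.34).
Posterior mean = α/(α+β) = 27.02/65.36 = 0.4134.

0.4134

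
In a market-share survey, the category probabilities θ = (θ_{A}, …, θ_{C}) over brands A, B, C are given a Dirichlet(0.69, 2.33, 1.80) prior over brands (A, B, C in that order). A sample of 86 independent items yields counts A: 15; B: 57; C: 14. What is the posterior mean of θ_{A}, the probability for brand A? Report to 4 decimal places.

0.1728

The Dirichlet prior is conjugate to the Multinomial likelihood: each posterior αⱼ = prior αⱼ + observed count nⱼ.
Posterior concentration: (15.69, 59.33, 15.80), total = 90.82.
E[θ_{A}|data] = α_{A}/Σα = 15.69/90.82 = 0.1728.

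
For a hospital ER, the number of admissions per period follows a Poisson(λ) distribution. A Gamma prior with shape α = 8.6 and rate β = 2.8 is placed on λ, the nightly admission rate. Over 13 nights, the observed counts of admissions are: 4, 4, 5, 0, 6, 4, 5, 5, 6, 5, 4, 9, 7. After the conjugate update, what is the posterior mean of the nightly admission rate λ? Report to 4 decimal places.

With a Gamma(shape α, rate β) prior, the Poisson likelihood is conjugate: the posterior is Gamma(α + ΣXᵢ, β + n).
Sum of counts S = 64 over n = 13 nights.
Posterior: Gamma(α+S, β+n) = Gamma(8.6+64, 2.8+13) = Gamma(72.6, 15.8).
Posterior mean = α/β = 72.6/15.8 = 4.5949.

4.5949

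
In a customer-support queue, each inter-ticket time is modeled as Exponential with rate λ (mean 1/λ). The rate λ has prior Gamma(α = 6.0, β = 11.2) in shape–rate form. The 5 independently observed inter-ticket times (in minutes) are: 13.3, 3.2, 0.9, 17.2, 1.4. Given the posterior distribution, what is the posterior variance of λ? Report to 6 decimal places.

0.004938

With a Gamma(shape α, rate β) prior on the exponential rate λ, the posterior after n observations with total T = Σxᵢ is Gamma(α+n, β+T).
Sum of observations T = 36.0 minutes; n = 5.
Posterior: Gamma(6.0+5, 11.2+36.0) = Gamma(11.0, 47.2).
Var = α/β² = 0.004938.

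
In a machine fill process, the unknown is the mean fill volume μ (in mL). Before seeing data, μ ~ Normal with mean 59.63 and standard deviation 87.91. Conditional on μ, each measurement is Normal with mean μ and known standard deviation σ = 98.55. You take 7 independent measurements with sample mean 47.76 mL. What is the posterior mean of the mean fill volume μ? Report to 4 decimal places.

49.5667

For Normal data with known variance σ², a Normal(μ₀, σ₀²) prior on μ is conjugate. Posterior precision = 1/σ₀² + n/σ²; posterior mean is the precision-weighted average of μ₀ and x̄.
n·x̄ = 7·47.76 = 334.32.
σ₀² = 87.91² = 7728.1681, σ² = 98.55² = 9712.1025; σ² + n·σ₀² = 9712.1025 + 7·7728.1681 = 63809.2792.
Posterior mean = (μ₀/σ₀² + n·x̄/σ²)/(1/σ₀² + n/σ²) = (σ²·μ₀ + σ₀²·n·x̄)/(σ² + n·σ₀²) = (9712.1025·59.63 + 7728.1681·334.32)/63809.2792 = 3162813.831267/63809.2792 = 49.5667.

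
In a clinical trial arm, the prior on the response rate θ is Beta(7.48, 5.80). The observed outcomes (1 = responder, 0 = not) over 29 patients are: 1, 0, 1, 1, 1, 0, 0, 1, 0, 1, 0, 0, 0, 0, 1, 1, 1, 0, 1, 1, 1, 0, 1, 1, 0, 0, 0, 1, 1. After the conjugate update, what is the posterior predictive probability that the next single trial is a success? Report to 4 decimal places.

0.5553

The Beta prior is conjugate to a Binomial/Bernoulli likelihood; the update adds successes to α and failures to β.
Posterior: Beta(α+k, β+n−k) = Beta(7.48+16, 5.80+13) = Beta(23.48, 18.80).
For a single future Bernoulli trial, P(success | data) = α/(α+β) = 0.5553.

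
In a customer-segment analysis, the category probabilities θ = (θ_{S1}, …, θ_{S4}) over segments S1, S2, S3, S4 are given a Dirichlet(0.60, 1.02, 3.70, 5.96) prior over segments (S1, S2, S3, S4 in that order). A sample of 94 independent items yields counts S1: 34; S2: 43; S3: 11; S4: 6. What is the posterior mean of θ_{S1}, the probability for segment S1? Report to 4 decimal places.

The Dirichlet prior is conjugate to the Multinomial likelihood: each posterior αⱼ = prior αⱼ + observed count nⱼ.
Posterior concentration: (34.60, 44.02, 14.70, 11.96), total = 105.28.
E[θ_{S1}|data] = α_{S1}/Σα = 34.60/105.28 = 0.3286.

0.3286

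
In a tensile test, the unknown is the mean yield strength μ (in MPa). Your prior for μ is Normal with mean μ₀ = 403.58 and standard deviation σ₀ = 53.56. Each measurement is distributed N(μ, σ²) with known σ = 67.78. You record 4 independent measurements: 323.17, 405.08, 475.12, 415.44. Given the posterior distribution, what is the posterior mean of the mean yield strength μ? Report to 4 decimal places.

404.3816

For Normal data with known variance σ², a Normal(μ₀, σ₀²) prior on μ is conjugate. Posterior precision = 1/σ₀² + n/σ²; posterior mean is the precision-weighted average of μ₀ and x̄.
Σxᵢ = 323.17 + 405.08 + 475.12 + 415.44 = 1618.81, so n·x̄ = 1618.81.
σ₀² = 53.56² = 2868.6736, σ² = 67.78² = 4594.1284; σ² + n·σ₀² = 4594.1284 + 4·2868.6736 = 16068.8228.
Posterior mean = (μ₀/σ₀² + n·x̄/σ²)/(1/σ₀² + n/σ²) = (σ²·μ₀ + σ₀²·n·x̄)/(σ² + n·σ₀²) = (4594.1284·403.58 + 2868.6736·1618.81)/16068.8228 = 6497935.850088/16068.8228 = 404.3816.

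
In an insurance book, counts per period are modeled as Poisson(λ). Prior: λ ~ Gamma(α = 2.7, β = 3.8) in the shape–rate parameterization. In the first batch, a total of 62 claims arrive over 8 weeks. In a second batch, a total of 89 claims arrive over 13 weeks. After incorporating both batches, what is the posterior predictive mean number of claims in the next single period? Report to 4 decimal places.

With a Gamma(shape α, rate β) prior, the Poisson likelihood is conjugate: the posterior is Gamma(α + ΣXᵢ, β + n).
After batch 1: Gamma(α+S, β+n) = Gamma(2.7+62, 3.8+8) = Gamma(64.7, 11.8).
After batch 2: Gamma(α+S, β+n) = Gamma(64.7+89, 11.8+13) = Gamma(153.7, 24.8).
The predictive distribution for one future period is NegBinom with mean α/β = 6.1976.

6.1976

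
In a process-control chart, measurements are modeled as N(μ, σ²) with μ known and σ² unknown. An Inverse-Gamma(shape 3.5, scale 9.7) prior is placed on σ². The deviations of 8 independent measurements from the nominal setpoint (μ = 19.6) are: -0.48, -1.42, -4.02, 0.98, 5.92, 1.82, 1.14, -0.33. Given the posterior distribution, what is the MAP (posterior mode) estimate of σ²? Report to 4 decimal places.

4.6197

With known mean μ and an Inverse-Gamma(α, β) prior on σ², the Normal likelihood is conjugate: posterior is Inv-Gamma(α + n/2, β + Σ(xᵢ−μ)²/2).
Σ(xᵢ−μ)² = (-0.48)² + (-1.42)² + (-4.02)² + (0.98)² + (5.92)² + (1.82)² + (1.14)² + (-0.33)² = 59.1349.
Posterior: Inv-Gamma(3.5 + 8/2, 9.7 + 59.1349/2) = Inv-Gamma(7.50, 39.26745).
Mode = β/(α+1) = 39.26745/8.50 = 4.6197.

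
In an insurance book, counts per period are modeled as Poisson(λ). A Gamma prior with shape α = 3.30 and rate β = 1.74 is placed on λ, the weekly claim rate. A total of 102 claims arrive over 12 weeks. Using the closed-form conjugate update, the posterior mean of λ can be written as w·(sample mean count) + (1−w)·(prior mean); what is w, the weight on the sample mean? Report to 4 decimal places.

With a Gamma(shape α, rate β) prior, the Poisson likelihood is conjugate: the posterior is Gamma(α + ΣXᵢ, β + n).
Posterior mean = (α₀+S)/(β₀+n) = [n/(β₀+n)]·(S/n) + [β₀/(β₀+n)]·(α₀/β₀), so only n and β₀ enter the weight.
Weight on data w = n/(β₀+n) = 12/(1.74+12) = 12/13.74 = 0.8734.

0.8734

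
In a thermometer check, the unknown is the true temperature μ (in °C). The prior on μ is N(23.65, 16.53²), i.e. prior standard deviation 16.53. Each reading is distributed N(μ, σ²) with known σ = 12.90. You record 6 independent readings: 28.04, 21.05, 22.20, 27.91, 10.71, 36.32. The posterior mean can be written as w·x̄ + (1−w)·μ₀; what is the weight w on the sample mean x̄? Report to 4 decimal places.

For Normal data with known variance σ², a Normal(μ₀, σ₀²) prior on μ is conjugate. Posterior precision = 1/σ₀² + n/σ²; posterior mean is the precision-weighted average of μ₀ and x̄.
σ₀² = 16.53² = 273.2409, σ² = 12.90² = 166.41. Prior precision 1/σ₀² = 1/273.2409; data precision n/σ² = 6/166.41.
w = (n/σ²)/(1/σ₀² + n/σ²) = n·σ₀²/(σ² + n·σ₀²) = 6·273.2409/(166.41 + 6·273.2409) = 1639.4454/1805.8554 = 0.9078.

0.9078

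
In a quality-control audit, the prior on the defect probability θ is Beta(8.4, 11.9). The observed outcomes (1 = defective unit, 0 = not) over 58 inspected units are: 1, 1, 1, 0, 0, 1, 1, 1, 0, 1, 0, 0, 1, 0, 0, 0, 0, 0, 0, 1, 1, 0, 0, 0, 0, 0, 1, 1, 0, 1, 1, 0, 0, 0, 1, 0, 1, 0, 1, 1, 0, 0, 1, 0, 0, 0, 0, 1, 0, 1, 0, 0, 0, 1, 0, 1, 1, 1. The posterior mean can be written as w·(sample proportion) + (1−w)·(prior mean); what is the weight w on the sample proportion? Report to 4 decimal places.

0.7407

The Beta prior is conjugate to a Binomial/Bernoulli likelihood; the update adds successes to α and failures to β.
Posterior mean = (α₀+k)/(α₀+β₀+n) = [n/(α₀+β₀+n)]·(k/n) + [(α₀+β₀)/(α₀+β₀+n)]·α₀/(α₀+β₀), so only n and the prior enter the weight.
The weight on the data is w = n/(α₀+β₀+n) = 58/(8.4+11.9+58) = 58/78.3 = 0.7407.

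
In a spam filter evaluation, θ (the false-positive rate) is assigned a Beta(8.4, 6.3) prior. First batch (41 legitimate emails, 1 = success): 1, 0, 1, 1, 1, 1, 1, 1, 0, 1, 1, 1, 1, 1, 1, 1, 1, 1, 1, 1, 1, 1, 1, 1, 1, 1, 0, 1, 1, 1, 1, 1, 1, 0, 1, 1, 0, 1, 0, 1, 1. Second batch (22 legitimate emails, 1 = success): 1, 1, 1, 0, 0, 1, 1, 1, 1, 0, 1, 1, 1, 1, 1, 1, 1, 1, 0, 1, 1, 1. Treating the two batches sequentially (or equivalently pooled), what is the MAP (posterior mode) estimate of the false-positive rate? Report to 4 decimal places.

The Beta prior is conjugate to a Binomial/Bernoulli likelihood; the update adds successes to α and failures to β.
After batch 1: Beta(8.4+35, 6.3+6) = Beta(43.4, 12.3).
After batch 2: Beta(43.4+18, 12.3+4) = Beta(61.4, 16.3).
Mode of Beta(a,b) for a,b>1 is (a−1)/(a+b−2) = 60.4/75.7 = 0.7979.

0.7979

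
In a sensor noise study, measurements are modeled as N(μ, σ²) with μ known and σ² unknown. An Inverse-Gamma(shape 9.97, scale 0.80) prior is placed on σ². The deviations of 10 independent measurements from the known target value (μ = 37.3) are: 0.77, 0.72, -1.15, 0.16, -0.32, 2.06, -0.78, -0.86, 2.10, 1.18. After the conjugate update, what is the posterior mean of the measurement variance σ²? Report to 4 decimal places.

0.5568

With known mean μ and an Inverse-Gamma(α, β) prior on σ², the Normal likelihood is conjugate: posterior is Inv-Gamma(α + n/2, β + Σ(xᵢ−μ)²/2).
Σ(xᵢ−μ)² = (0.77)² + (0.72)² + (-1.15)² + (0.16)² + (-0.32)² + (2.06)² + (-0.78)² + (-0.86)² + (2.10)² + (1.18)² = 13.9558.
Posterior: Inv-Gamma(9.97 + 10/2, 0.80 + 13.9558/2) = Inv-Gamma(14.97, 7.77790).
E[σ²|data] = β/(α−1) = 7.77790/13.97 = 0.5568.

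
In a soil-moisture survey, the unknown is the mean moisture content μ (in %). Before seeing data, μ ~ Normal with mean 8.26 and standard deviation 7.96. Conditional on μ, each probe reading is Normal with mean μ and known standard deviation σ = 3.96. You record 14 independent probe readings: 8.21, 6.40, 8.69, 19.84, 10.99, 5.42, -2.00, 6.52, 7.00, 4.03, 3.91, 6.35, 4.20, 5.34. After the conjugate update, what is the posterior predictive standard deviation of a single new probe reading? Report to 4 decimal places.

4.0966

For Normal data with known variance σ², a Normal(μ₀, σ₀²) prior on μ is conjugate. Posterior precision = 1/σ₀² + n/σ²; posterior mean is the precision-weighted average of μ₀ and x̄.
σ₀² = 7.96² = 63.3616, σ² = 3.96² = 15.6816; σ² + n·σ₀² = 15.6816 + 14·63.3616 = 902.744.
Posterior precision = 1/σ₀² + n/σ² = 1/63.3616 + 14/15.6816 = (σ² + n·σ₀²)/(σ₀²σ²) = 902.744/(63.3616·15.6816); posterior variance σₙ² = σ₀²σ²/(σ² + n·σ₀²) = 63.3616·15.6816/902.744 = 1.100657.
Predictive variance for one new observation = σₙ² + σ² = 63.3616·15.6816/902.744 + 15.6816 = σ²·(σ₀² + 902.744)/902.744 = 15.6816·966.1056/902.744 = 16.782257; SD = √(15.6816·966.1056/902.744) = 4.0966.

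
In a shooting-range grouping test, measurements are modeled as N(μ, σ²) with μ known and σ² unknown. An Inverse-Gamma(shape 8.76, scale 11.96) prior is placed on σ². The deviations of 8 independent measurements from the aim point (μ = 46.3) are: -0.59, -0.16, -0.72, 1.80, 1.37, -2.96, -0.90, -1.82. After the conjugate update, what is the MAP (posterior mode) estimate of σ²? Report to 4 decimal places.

With known mean μ and an Inverse-Gamma(α, β) prior on σ², the Normal likelihood is conjugate: posterior is Inv-Gamma(α + n/2, β + Σ(xᵢ−μ)²/2).
Σ(xᵢ−μ)² = (-0.59)² + (-0.16)² + (-0.72)² + (1.80)² + (1.37)² + (-2.96)² + (-0.90)² + (-1.82)² = 18.8930.
Posterior: Inv-Gamma(8.76 + 8/2, 11.96 + 18.8930/2) = Inv-Gamma(12.76, 21.40650).
Mode = β/(α+1) = 21.40650/13.76 = 1.5557.

1.5557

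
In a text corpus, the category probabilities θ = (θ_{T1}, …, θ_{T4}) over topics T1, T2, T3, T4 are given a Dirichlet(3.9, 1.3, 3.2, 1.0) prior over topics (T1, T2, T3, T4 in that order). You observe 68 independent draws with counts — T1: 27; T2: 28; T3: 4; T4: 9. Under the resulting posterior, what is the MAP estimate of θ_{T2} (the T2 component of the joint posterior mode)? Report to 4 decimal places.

The Dirichlet prior is conjugate to the Multinomial likelihood: each posterior αⱼ = prior αⱼ + observed count nⱼ.
Posterior concentration: (30.9, 29.3, 7.2, 10.0), total = 77.4.
Joint mode component: (α_{T2}−1)/(Σα−K) = 28.3/73.4 = 0.3856.

0.3856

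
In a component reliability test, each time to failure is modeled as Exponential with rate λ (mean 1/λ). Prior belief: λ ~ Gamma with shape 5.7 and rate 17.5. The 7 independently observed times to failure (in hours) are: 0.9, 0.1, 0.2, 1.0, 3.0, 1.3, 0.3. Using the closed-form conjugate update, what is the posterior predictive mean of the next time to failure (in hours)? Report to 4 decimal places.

2.0769

With a Gamma(shape α, rate β) prior on the exponential rate λ, the posterior after n observations with total T = Σxᵢ is Gamma(α+n, β+T).
Sum of observations T = 6.8 hours; n = 7.
Posterior: Gamma(5.7+7, 17.5+6.8) = Gamma(12.7, 24.3).
The predictive distribution for the next observation is Lomax; its mean is β/(α−1) = 24.3/11.7 = 2.0769.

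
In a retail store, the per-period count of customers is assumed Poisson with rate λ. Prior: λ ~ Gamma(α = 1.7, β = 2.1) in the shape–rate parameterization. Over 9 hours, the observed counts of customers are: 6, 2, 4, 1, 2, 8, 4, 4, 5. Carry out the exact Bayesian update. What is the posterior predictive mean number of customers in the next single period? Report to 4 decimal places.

With a Gamma(shape α, rate β) prior, the Poisson likelihood is conjugate: the posterior is Gamma(α + ΣXᵢ, β + n).
Sum of counts S = 36 over n = 9 hours.
Posterior: Gamma(α+S, β+n) = Gamma(1.7+36, 2.1+9) = Gamma(37.7, 11.1).
The predictive distribution for one future period is NegBinom with mean α/β = 3.3964.

3.3964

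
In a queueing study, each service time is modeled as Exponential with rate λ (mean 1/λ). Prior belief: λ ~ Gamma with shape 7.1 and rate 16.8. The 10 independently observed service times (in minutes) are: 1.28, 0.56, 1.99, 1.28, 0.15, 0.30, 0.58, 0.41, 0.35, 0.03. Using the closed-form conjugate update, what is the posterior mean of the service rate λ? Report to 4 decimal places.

0.7206

With a Gamma(shape α, rate β) prior on the exponential rate λ, the posterior after n observations with total T = Σxᵢ is Gamma(α+n, β+T).
Sum of observations T = 6.93 minutes; n = 10.
Posterior: Gamma(7.1+10, 16.8+6.93) = Gamma(17.1, 23.73).
Posterior mean of λ = α/β = 17.1/23.73 = 0.7206.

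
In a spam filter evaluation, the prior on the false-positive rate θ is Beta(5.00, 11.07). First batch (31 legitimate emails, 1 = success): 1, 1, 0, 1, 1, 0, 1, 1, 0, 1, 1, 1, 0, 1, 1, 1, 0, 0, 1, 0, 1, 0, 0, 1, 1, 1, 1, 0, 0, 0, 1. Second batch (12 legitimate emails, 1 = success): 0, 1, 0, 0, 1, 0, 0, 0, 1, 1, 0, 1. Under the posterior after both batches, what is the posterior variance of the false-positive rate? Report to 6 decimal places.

The Beta prior is conjugate to a Binomial/Bernoulli likelihood; the update adds successes to α and failures to β.
After batch 1: Beta(5.00+19, 11.07+12) = Beta(24.00, 23.07).
After batch 2: Beta(24.00+5, 23.07+7) = Beta(29.00, 30.07).
Var = αβ/((α+β)²(α+β+1)) = 29.00·30.07/(59.07²·60.07) = 0.004160.

0.004160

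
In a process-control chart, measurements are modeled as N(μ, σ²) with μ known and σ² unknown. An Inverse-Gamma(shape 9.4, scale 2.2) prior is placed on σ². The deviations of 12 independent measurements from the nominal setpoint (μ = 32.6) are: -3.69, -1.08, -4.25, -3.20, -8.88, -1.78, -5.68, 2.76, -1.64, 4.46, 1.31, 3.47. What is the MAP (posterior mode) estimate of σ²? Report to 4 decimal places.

6.2721

With known mean μ and an Inverse-Gamma(α, β) prior on σ², the Normal likelihood is conjugate: posterior is Inv-Gamma(α + n/2, β + Σ(xᵢ−μ)²/2).
Σ(xᵢ−μ)² = (-3.69)² + (-1.08)² + (-4.25)² + (-3.20)² + (-8.88)² + (-1.78)² + (-5.68)² + (2.76)² + (-1.64)² + (4.46)² + (1.31)² + (3.47)² = 201.3260.
Posterior: Inv-Gamma(9.4 + 12/2, 2.2 + 201.3260/2) = Inv-Gamma(15.40, 102.86300).
Mode = β/(α+1) = 102.86300/16.40 = 6.2721.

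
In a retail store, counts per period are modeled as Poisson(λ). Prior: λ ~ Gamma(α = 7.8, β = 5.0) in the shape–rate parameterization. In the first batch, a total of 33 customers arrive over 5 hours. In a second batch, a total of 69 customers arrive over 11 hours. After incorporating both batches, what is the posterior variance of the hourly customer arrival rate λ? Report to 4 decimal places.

With a Gamma(shape α, rate β) prior, the Poisson likelihood is conjugate: the posterior is Gamma(α + ΣXᵢ, β + n).
After batch 1: Gamma(α+S, β+n) = Gamma(7.8+33, 5.0+5) = Gamma(40.8, 10.0).
After batch 2: Gamma(α+S, β+n) = Gamma(40.8+69, 10.0+11) = Gamma(109.8, 21.0).
Var = α/β² = 109.8/21.0² = 0.2490.

0.2490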